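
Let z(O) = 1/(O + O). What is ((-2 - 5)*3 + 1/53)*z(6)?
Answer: -278/159 ≈ -1.7484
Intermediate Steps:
z(O) = 1/(2*O)
((-2 - 5)*3 + 1/53)*z(6) = ((-2 - 5)*3 + 1/53)*((½)/6) = (-7*3 + 1/53)*((½)*(⅙)) = (-21 + 1/53)*(1/12) = -1112/53*1/12 = -278/159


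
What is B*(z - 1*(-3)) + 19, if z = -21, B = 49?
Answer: -863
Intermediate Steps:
B*(z - 1*(-3)) + 19 = 49*(-21 - 1*(-3)) + 19 = 49*(-21 + 3) + 19 = 49*(-18) + 19 = -882 + 19 = -863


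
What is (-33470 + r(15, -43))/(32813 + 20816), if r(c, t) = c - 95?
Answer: -33550/53629 ≈ -0.62559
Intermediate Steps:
r(c, t) = -95 + c
(-33470 + r(15, -43))/(32813 + 20816) = (-33470 + (-95 + 15))/(32813 + 20816) = (-33470 - 80)/53629 = -33550*1/53629 = -33550/53629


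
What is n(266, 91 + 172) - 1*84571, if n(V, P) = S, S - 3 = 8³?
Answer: -84056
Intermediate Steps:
S = 515 (S = 3 + 8³ = 3 + 512 = 515)
n(V, P) = 515
n(266, 91 + 172) - 1*84571 = 515 - 1*84571 = 515 - 84571 = -84056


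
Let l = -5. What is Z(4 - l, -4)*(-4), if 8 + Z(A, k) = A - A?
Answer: 32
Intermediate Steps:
Z(A, k) = -8 (Z(A, k) = -8 + (A - A) = -8 + 0 = -8)
Z(4 - l, -4)*(-4) = -8*(-4) = 32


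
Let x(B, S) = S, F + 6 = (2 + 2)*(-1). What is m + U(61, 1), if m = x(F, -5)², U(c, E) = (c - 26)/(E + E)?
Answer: 85/2 ≈ 42.500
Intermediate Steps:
F = -10 (F = -6 + (2 + 2)*(-1) = -6 + 4*(-1) = -6 - 4 = -10)
U(c, E) = (-26 + c)/(2*E) (U(c, E) = (-26 + c)/((2*E)) = (-26 + c)*(1/(2*E)) = (-26 + c)/(2*E))
m = 25 (m = (-5)² = 25)
m + U(61, 1) = 25 + (½)*(-26 + 61)/1 = 25 + (½)*1*35 = 25 + 35/2 = 85/2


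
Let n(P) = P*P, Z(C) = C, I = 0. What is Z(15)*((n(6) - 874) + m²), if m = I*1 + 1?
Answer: -12555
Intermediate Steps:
n(P) = P²
m = 1 (m = 0*1 + 1 = 0 + 1 = 1)
Z(15)*((n(6) - 874) + m²) = 15*((6² - 874) + 1²) = 15*((36 - 874) + 1) = 15*(-838 + 1) = 15*(-837) = -12555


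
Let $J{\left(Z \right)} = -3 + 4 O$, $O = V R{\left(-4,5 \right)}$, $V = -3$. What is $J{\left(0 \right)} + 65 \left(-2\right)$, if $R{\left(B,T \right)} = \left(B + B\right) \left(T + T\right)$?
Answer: $827$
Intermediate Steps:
$R{\left(B,T \right)} = 4 B T$ ($R{\left(B,T \right)} = 2 B 2 T = 4 B T$)
$O = 240$ ($O = - 3 \cdot 4 \left(-4\right) 5 = \left(-3\right) \left(-80\right) = 240$)
$J{\left(Z \right)} = 957$ ($J{\left(Z \right)} = -3 + 4 \cdot 240 = -3 + 960 = 957$)
$J{\left(0 \right)} + 65 \left(-2\right) = 957 + 65 \left(-2\right) = 957 - 130 = 827$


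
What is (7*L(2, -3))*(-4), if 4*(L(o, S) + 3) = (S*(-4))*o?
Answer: -84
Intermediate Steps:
L(o, S) = -3 - S*o (L(o, S) = -3 + ((S*(-4))*o)/4 = -3 + ((-4*S)*o)/4 = -3 + (-4*S*o)/4 = -3 - S*o)
(7*L(2, -3))*(-4) = (7*(-3 - 1*(-3)*2))*(-4) = (7*(-3 + 6))*(-4) = (7*3)*(-4) = 21*(-4) = -84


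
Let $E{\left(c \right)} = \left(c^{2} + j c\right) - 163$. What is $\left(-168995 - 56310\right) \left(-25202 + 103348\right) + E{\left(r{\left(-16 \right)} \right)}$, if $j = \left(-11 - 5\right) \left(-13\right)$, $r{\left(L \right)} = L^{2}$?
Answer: $-17606565909$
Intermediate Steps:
$j = 208$ ($j = \left(-16\right) \left(-13\right) = 208$)
$E{\left(c \right)} = -163 + c^{2} + 208 c$ ($E{\left(c \right)} = \left(c^{2} + 208 c\right) - 163 = -163 + c^{2} + 208 c$)
$\left(-168995 - 56310\right) \left(-25202 + 103348\right) + E{\left(r{\left(-16 \right)} \right)} = \left(-168995 - 56310\right) \left(-25202 + 103348\right) + \left(-163 + \left(\left(-16\right)^{2}\right)^{2} + 208 \left(-16\right)^{2}\right) = \left(-225305\right) 78146 + \left(-163 + 256^{2} + 208 \cdot 256\right) = -17606684530 + \left(-163 + 65536 + 53248\right) = -17606684530 + 118621 = -17606565909$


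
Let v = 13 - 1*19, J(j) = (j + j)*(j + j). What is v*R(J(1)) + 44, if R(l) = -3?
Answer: 62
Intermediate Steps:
J(j) = 4*j**2 (J(j) = (2*j)*(2*j) = 4*j**2)
v = -6 (v = 13 - 19 = -6)
v*R(J(1)) + 44 = -6*(-3) + 44 = 18 + 44 = 62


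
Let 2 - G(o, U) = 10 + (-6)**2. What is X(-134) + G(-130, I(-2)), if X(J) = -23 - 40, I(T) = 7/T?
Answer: -107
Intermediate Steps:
G(o, U) = -44 (G(o, U) = 2 - (10 + (-6)**2) = 2 - (10 + 36) = 2 - 1*46 = 2 - 46 = -44)
X(J) = -63
X(-134) + G(-130, I(-2)) = -63 - 44 = -107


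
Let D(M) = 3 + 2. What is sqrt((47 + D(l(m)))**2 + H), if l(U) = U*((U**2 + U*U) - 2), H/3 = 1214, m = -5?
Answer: sqrt(6346) ≈ 79.662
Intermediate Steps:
H = 3642 (H = 3*1214 = 3642)
l(U) = U*(-2 + 2*U**2) (l(U) = U*((U**2 + U**2) - 2) = U*(2*U**2 - 2) = U*(-2 + 2*U**2))
D(M) = 5
sqrt((47 + D(l(m)))**2 + H) = sqrt((47 + 5)**2 + 3642) = sqrt(52**2 + 3642) = sqrt(2704 + 3642) = sqrt(6346)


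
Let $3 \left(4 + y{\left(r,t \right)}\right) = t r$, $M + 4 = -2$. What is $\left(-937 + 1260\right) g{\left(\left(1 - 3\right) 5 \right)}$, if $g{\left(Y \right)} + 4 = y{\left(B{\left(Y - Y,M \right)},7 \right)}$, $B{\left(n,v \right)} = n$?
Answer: $-2584$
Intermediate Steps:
$M = -6$ ($M = -4 - 2 = -6$)
$y{\left(r,t \right)} = -4 + \frac{r t}{3}$ ($y{\left(r,t \right)} = -4 + \frac{t r}{3} = -4 + \frac{r t}{3}$)
$g{\left(Y \right)} = -8$ ($g{\left(Y \right)} = -4 + \left(-4 + \frac{1}{3} \left(Y - Y\right) 7\right) = -4 - \left(4 + 0 \cdot 7\right) = -4 + \left(-4 + 0\right) = -4 - 4 = -8$)
$\left(-937 + 1260\right) g{\left(\left(1 - 3\right) 5 \right)} = \left(-937 + 1260\right) \left(-8\right) = 323 \left(-8\right) = -2584$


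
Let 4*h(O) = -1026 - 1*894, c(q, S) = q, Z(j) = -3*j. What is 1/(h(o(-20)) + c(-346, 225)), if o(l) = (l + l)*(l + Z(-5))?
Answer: -1/826 ≈ -0.0012107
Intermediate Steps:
o(l) = 2*l*(15 + l) (o(l) = (l + l)*(l - 3*(-5)) = (2*l)*(l + 15) = (2*l)*(15 + l) = 2*l*(15 + l))
h(O) = -480 (h(O) = (-1026 - 1*894)/4 = (-1026 - 894)/4 = (¼)*(-1920) = -480)
1/(h(o(-20)) + c(-346, 225)) = 1/(-480 - 346) = 1/(-826) = -1/826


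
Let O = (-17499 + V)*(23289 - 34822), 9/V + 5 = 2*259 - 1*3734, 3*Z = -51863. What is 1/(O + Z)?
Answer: 9663/1949980949789 ≈ 4.9554e-9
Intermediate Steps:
Z = -51863/3 (Z = (⅓)*(-51863) = -51863/3 ≈ -17288.)
V = -9/3221 (V = 9/(-5 + (2*259 - 1*3734)) = 9/(-5 + (518 - 3734)) = 9/(-5 - 3216) = 9/(-3221) = 9*(-1/3221) = -9/3221 ≈ -0.0027942)
O = 650049333504/3221 (O = (-17499 - 9/3221)*(23289 - 34822) = -56364288/3221*(-11533) = 650049333504/3221 ≈ 2.0182e+8)
1/(O + Z) = 1/(650049333504/3221 - 51863/3) = 1/(1949980949789/9663) = 9663/1949980949789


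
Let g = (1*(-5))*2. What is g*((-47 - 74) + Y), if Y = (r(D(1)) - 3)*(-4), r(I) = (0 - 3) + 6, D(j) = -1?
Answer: 1210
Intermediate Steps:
r(I) = 3 (r(I) = -3 + 6 = 3)
Y = 0 (Y = (3 - 3)*(-4) = 0*(-4) = 0)
g = -10 (g = -5*2 = -10)
g*((-47 - 74) + Y) = -10*((-47 - 74) + 0) = -10*(-121 + 0) = -10*(-121) = 1210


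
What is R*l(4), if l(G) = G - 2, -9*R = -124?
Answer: 248/9 ≈ 27.556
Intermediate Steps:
R = 124/9 (R = -⅑*(-124) = 124/9 ≈ 13.778)
l(G) = -2 + G
R*l(4) = 124*(-2 + 4)/9 = (124/9)*2 = 248/9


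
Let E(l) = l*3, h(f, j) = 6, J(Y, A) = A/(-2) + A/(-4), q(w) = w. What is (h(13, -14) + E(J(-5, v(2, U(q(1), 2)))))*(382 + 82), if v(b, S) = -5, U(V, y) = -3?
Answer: 8004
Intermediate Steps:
J(Y, A) = -3*A/4 (J(Y, A) = A*(-1/2) + A*(-1/4) = -A/2 - A/4 = -3*A/4)
E(l) = 3*l
(h(13, -14) + E(J(-5, v(2, U(q(1), 2)))))*(382 + 82) = (6 + 3*(-3/4*(-5)))*(382 + 82) = (6 + 3*(15/4))*464 = (6 + 45/4)*464 = (69/4)*464 = 8004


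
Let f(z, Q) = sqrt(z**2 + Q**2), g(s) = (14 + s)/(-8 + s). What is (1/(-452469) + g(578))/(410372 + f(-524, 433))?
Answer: 6106815905612/2412933930291151015 - 14881171*sqrt(462065)/2412933930291151015 ≈ 2.5267e-6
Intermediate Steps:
g(s) = (14 + s)/(-8 + s)
f(z, Q) = sqrt(Q**2 + z**2)
(1/(-452469) + g(578))/(410372 + f(-524, 433)) = (1/(-452469) + (14 + 578)/(-8 + 578))/(410372 + sqrt(433**2 + (-524)**2)) = (-1/452469 + 592/570)/(410372 + sqrt(187489 + 274576)) = (-1/452469 + (1/570)*592)/(410372 + sqrt(462065)) = (-1/452469 + 296/285)/(410372 + sqrt(462065)) = 14881171/(14328185*(410372 + sqrt(462065)))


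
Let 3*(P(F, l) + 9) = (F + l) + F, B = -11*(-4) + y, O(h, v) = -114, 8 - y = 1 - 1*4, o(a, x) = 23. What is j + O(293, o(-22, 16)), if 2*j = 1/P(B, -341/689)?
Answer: -12958821/113692 ≈ -113.98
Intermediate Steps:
y = 11 (y = 8 - (1 - 1*4) = 8 - (1 - 4) = 8 - 1*(-3) = 8 + 3 = 11)
B = 55 (B = -11*(-4) + 11 = 44 + 11 = 55)
P(F, l) = -9 + l/3 + 2*F/3 (P(F, l) = -9 + ((F + l) + F)/3 = -9 + (l + 2*F)/3 = -9 + (l/3 + 2*F/3) = -9 + l/3 + 2*F/3)
j = 2067/113692 (j = 1/(2*(-9 + (-341/689)/3 + (⅔)*55)) = 1/(2*(-9 + (-341*1/689)/3 + 110/3)) = 1/(2*(-9 + (⅓)*(-341/689) + 110/3)) = 1/(2*(-9 - 341/2067 + 110/3)) = 1/(2*(56846/2067)) = (½)*(2067/56846) = 2067/113692 ≈ 0.018181)
j + O(293, o(-22, 16)) = 2067/113692 - 114 = -12958821/113692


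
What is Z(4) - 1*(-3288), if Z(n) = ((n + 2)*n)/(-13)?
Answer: 42720/13 ≈ 3286.2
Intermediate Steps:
Z(n) = -n*(2 + n)/13 (Z(n) = ((2 + n)*n)*(-1/13) = (n*(2 + n))*(-1/13) = -n*(2 + n)/13)
Z(4) - 1*(-3288) = -1/13*4*(2 + 4) - 1*(-3288) = -1/13*4*6 + 3288 = -24/13 + 3288 = 42720/13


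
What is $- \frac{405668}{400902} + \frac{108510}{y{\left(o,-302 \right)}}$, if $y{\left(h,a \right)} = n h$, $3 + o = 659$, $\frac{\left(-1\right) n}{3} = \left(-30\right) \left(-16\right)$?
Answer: $- \frac{2370622753}{2103933696} \approx -1.1268$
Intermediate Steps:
$n = -1440$ ($n = - 3 \left(\left(-30\right) \left(-16\right)\right) = \left(-3\right) 480 = -1440$)
$o = 656$ ($o = -3 + 659 = 656$)
$y{\left(h,a \right)} = - 1440 h$
$- \frac{405668}{400902} + \frac{108510}{y{\left(o,-302 \right)}} = - \frac{405668}{400902} + \frac{108510}{\left(-1440\right) 656} = \left(-405668\right) \frac{1}{400902} + \frac{108510}{-944640} = - \frac{202834}{200451} + 108510 \left(- \frac{1}{944640}\right) = - \frac{202834}{200451} - \frac{3617}{31488} = - \frac{2370622753}{2103933696}$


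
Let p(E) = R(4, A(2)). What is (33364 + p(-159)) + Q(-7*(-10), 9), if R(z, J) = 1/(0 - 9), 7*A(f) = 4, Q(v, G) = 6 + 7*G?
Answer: 300896/9 ≈ 33433.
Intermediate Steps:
A(f) = 4/7 (A(f) = (⅐)*4 = 4/7)
R(z, J) = -⅑ (R(z, J) = 1/(-9) = -⅑)
p(E) = -⅑
(33364 + p(-159)) + Q(-7*(-10), 9) = (33364 - ⅑) + (6 + 7*9) = 300275/9 + (6 + 63) = 300275/9 + 69 = 300896/9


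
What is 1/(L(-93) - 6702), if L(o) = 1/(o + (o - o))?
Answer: -93/623287 ≈ -0.00014921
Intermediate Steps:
L(o) = 1/o (L(o) = 1/(o + 0) = 1/o)
1/(L(-93) - 6702) = 1/(1/(-93) - 6702) = 1/(-1/93 - 6702) = 1/(-623287/93) = -93/623287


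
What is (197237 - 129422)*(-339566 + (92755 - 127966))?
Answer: -25415502255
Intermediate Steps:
(197237 - 129422)*(-339566 + (92755 - 127966)) = 67815*(-339566 - 35211) = 67815*(-374777) = -25415502255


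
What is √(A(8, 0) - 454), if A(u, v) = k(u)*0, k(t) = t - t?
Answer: I*√454 ≈ 21.307*I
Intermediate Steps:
k(t) = 0
A(u, v) = 0 (A(u, v) = 0*0 = 0)
√(A(8, 0) - 454) = √(0 - 454) = √(-454) = I*√454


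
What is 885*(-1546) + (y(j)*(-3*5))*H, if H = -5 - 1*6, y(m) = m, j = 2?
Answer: -1367880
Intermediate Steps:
H = -11 (H = -5 - 6 = -11)
885*(-1546) + (y(j)*(-3*5))*H = 885*(-1546) + (2*(-3*5))*(-11) = -1368210 + (2*(-15))*(-11) = -1368210 - 30*(-11) = -1368210 + 330 = -1367880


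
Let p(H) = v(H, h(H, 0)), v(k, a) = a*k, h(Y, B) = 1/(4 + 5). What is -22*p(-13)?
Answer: 286/9 ≈ 31.778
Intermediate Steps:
h(Y, B) = 1/9
p(H) = H/9
-22*p(-13) = -22*(-13)/9 = -22*(-13/9) = 286/9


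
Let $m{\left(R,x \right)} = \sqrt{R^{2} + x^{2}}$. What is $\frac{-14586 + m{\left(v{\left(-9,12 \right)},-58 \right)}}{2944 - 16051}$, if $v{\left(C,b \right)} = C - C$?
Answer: $\frac{14528}{13107} \approx 1.1084$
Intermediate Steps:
$v{\left(C,b \right)} = 0$
$\frac{-14586 + m{\left(v{\left(-9,12 \right)},-58 \right)}}{2944 - 16051} = \frac{-14586 + \sqrt{0^{2} + \left(-58\right)^{2}}}{2944 - 16051} = \frac{-14586 + \sqrt{0 + 3364}}{-13107} = \left(-14586 + \sqrt{3364}\right) \left(- \frac{1}{13107}\right) = \left(-14586 + 58\right) \left(- \frac{1}{13107}\right) = \left(-14528\right) \left(- \frac{1}{13107}\right) = \frac{14528}{13107}$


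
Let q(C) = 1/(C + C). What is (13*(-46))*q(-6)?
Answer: 299/6 ≈ 49.833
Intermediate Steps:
q(C) = 1/(2*C)
(13*(-46))*q(-6) = (13*(-46))*((1/2)/(-6)) = -299*(-1)/6 = -598*(-1/12) = 299/6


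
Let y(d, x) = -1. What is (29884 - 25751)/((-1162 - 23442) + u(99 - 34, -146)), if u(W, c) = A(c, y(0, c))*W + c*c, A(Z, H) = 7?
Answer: -4133/2833 ≈ -1.4589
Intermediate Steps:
u(W, c) = c**2 + 7*W (u(W, c) = 7*W + c*c = 7*W + c**2 = c**2 + 7*W)
(29884 - 25751)/((-1162 - 23442) + u(99 - 34, -146)) = (29884 - 25751)/((-1162 - 23442) + ((-146)**2 + 7*(99 - 34))) = 4133/(-24604 + (21316 + 7*65)) = 4133/(-24604 + (21316 + 455)) = 4133/(-24604 + 21771) = 4133/(-2833) = 4133*(-1/2833) = -4133/2833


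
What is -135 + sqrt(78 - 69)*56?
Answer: 33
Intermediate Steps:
-135 + sqrt(78 - 69)*56 = -135 + sqrt(9)*56 = -135 + 3*56 = -135 + 168 = 33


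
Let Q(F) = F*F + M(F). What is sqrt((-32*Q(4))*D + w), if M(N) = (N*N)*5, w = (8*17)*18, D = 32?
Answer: 4*I*sqrt(5991) ≈ 309.61*I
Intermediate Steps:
w = 2448 (w = 136*18 = 2448)
M(N) = 5*N**2 (M(N) = N**2*5 = 5*N**2)
Q(F) = 6*F**2 (Q(F) = F*F + 5*F**2 = F**2 + 5*F**2 = 6*F**2)
sqrt((-32*Q(4))*D + w) = sqrt(-192*4**2*32 + 2448) = sqrt(-192*16*32 + 2448) = sqrt(-32*96*32 + 2448) = sqrt(-3072*32 + 2448) = sqrt(-98304 + 2448) = sqrt(-95856) = 4*I*sqrt(5991)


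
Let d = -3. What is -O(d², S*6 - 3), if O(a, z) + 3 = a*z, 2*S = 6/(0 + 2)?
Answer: -51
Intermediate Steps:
S = 3/2 (S = (6/(0 + 2))/2 = (6/2)/2 = (6*(½))/2 = (½)*3 = 3/2 ≈ 1.5000)
O(a, z) = -3 + a*z
-O(d², S*6 - 3) = -(-3 + (-3)²*((3/2)*6 - 3)) = -(-3 + 9*(9 - 3)) = -(-3 + 9*6) = -(-3 + 54) = -1*51 = -51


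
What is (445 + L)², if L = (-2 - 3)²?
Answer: 220900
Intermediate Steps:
L = 25 (L = (-5)² = 25)
(445 + L)² = (445 + 25)² = 470² = 220900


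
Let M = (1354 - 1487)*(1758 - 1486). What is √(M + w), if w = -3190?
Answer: 81*I*√6 ≈ 198.41*I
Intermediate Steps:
M = -36176 (M = -133*272 = -36176)
√(M + w) = √(-36176 - 3190) = √(-39366) = 81*I*√6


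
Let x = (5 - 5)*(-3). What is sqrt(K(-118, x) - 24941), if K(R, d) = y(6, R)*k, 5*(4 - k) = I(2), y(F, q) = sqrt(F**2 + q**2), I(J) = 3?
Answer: sqrt(-623525 + 170*sqrt(3490))/5 ≈ 156.65*I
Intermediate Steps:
x = 0 (x = 0*(-3) = 0)
k = 17/5 (k = 4 - 1/5*3 = 4 - 3/5 = 17/5 ≈ 3.4000)
K(R, d) = 17*sqrt(36 + R**2)/5 (K(R, d) = sqrt(6**2 + R**2)*(17/5) = sqrt(36 + R**2)*(17/5) = 17*sqrt(36 + R**2)/5)
sqrt(K(-118, x) - 24941) = sqrt(17*sqrt(36 + (-118)**2)/5 - 24941) = sqrt(17*sqrt(36 + 13924)/5 - 24941) = sqrt(17*sqrt(13960)/5 - 24941) = sqrt(17*(2*sqrt(3490))/5 - 24941) = sqrt(34*sqrt(3490)/5 - 24941) = sqrt(-24941 + 34*sqrt(3490)/5)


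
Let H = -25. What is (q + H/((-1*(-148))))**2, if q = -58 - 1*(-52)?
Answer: 833569/21904 ≈ 38.056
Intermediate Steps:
q = -6 (q = -58 + 52 = -6)
(q + H/((-1*(-148))))**2 = (-6 - 25/((-1*(-148))))**2 = (-6 - 25/148)**2 = (-913/148)**2 = 833569/21904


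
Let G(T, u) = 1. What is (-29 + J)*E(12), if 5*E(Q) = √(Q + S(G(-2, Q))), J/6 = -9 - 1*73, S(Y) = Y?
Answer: -521*√13/5 ≈ -375.70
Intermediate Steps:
J = -492 (J = 6*(-9 - 1*73) = 6*(-9 - 73) = 6*(-82) = -492)
E(Q) = √(1 + Q)/5 (E(Q) = √(Q + 1)/5 = √(1 + Q)/5)
(-29 + J)*E(12) = (-29 - 492)*(√(1 + 12)/5) = -521*√13/5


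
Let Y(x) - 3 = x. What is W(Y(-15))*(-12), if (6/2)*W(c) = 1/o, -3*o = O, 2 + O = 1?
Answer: -12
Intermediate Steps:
O = -1 (O = -2 + 1 = -1)
Y(x) = 3 + x
o = 1/3 (o = -1/3*(-1) = 1/3 ≈ 0.33333)
W(c) = 1 (W(c) = 1/(3*(1/3)) = (1/3)*3 = 1)
W(Y(-15))*(-12) = 1*(-12) = -12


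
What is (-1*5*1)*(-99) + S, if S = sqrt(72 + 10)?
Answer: 495 + sqrt(82) ≈ 504.06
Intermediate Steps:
S = sqrt(82) ≈ 9.0554
(-1*5*1)*(-99) + S = (-1*5*1)*(-99) + sqrt(82) = -5*1*(-99) + sqrt(82) = -5*(-99) + sqrt(82) = 495 + sqrt(82)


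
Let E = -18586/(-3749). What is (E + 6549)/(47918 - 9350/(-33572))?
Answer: 37495020962/274139225457 ≈ 0.13677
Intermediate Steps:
E = 18586/3749 (E = -18586*(-1/3749) = 18586/3749 ≈ 4.9576)
(E + 6549)/(47918 - 9350/(-33572)) = (18586/3749 + 6549)/(47918 - 9350/(-33572)) = 24570787/(3749*(47918 - 9350*(-1/33572))) = 24570787/(3749*(47918 + 425/1526)) = 24570787/(3749*(73123293/1526)) = (24570787/3749)*(1526/73123293) = 37495020962/274139225457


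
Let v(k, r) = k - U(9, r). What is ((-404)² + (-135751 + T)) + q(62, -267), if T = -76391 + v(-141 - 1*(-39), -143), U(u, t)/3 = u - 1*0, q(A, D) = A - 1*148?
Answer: -49141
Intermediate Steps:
q(A, D) = -148 + A (q(A, D) = A - 148 = -148 + A)
U(u, t) = 3*u (U(u, t) = 3*(u - 1*0) = 3*(u + 0) = 3*u)
v(k, r) = -27 + k (v(k, r) = k - 3*9 = k - 1*27 = k - 27 = -27 + k)
T = -76520 (T = -76391 + (-27 + (-141 - 1*(-39))) = -76391 + (-27 + (-141 + 39)) = -76391 + (-27 - 102) = -76391 - 129 = -76520)
((-404)² + (-135751 + T)) + q(62, -267) = ((-404)² + (-135751 - 76520)) + (-148 + 62) = (163216 - 212271) - 86 = -49055 - 86 = -49141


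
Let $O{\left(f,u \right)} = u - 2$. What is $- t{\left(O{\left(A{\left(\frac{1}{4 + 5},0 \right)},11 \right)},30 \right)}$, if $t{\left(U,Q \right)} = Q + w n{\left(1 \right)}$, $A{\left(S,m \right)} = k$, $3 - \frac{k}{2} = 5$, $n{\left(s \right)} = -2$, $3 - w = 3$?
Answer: $-30$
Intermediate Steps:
$w = 0$ ($w = 3 - 3 = 0$)
$k = -4$ ($k = 6 - 10 = -4$)
$A{\left(S,m \right)} = -4$
$O{\left(f,u \right)} = -2 + u$ ($O{\left(f,u \right)} = u - 2 = -2 + u$)
$t{\left(U,Q \right)} = Q$ ($t{\left(U,Q \right)} = Q + 0 \left(-2\right) = Q + 0 = Q$)
$- t{\left(O{\left(A{\left(\frac{1}{4 + 5},0 \right)},11 \right)},30 \right)} = \left(-1\right) 30 = -30$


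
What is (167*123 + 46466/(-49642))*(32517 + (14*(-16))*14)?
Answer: 14979166209568/24821 ≈ 6.0349e+8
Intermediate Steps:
(167*123 + 46466/(-49642))*(32517 + (14*(-16))*14) = (20541 + 46466*(-1/49642))*(32517 - 224*14) = (20541 - 23233/24821)*(32517 - 3136) = (509824928/24821)*29381 = 14979166209568/24821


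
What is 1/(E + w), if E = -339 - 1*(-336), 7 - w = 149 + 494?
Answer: -1/639 ≈ -0.0015649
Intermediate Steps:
w = -636 (w = 7 - (149 + 494) = 7 - 1*643 = 7 - 643 = -636)
E = -3 (E = -339 + 336 = -3)
1/(E + w) = 1/(-3 - 636) = 1/(-639) = -1/639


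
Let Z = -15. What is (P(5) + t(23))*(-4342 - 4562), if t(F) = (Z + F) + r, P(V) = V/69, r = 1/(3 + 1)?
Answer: -1704374/23 ≈ -74103.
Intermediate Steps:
r = ¼ (r = 1/4 = ¼ ≈ 0.25000)
P(V) = V/69 (P(V) = V*(1/69) = V/69)
t(F) = -59/4 + F (t(F) = (-15 + F) + ¼ = -59/4 + F)
(P(5) + t(23))*(-4342 - 4562) = ((1/69)*5 + (-59/4 + 23))*(-4342 - 4562) = (5/69 + 33/4)*(-8904) = (2297/276)*(-8904) = -1704374/23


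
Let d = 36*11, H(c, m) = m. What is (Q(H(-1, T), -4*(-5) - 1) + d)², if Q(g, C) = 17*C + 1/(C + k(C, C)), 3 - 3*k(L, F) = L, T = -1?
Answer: 869188324/1681 ≈ 5.1707e+5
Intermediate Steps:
k(L, F) = 1 - L/3
d = 396
Q(g, C) = 1/(1 + 2*C/3) + 17*C (Q(g, C) = 17*C + 1/(C + (1 - C/3)) = 17*C + 1/(1 + 2*C/3) = 1/(1 + 2*C/3) + 17*C)
(Q(H(-1, T), -4*(-5) - 1) + d)² = ((3 + 34*(-4*(-5) - 1)² + 51*(-4*(-5) - 1))/(3 + 2*(-4*(-5) - 1)) + 396)² = ((3 + 34*(20 - 1)² + 51*(20 - 1))/(3 + 2*(20 - 1)) + 396)² = ((3 + 34*19² + 51*19)/(3 + 2*19) + 396)² = ((3 + 34*361 + 969)/(3 + 38) + 396)² = ((3 + 12274 + 969)/41 + 396)² = ((1/41)*13246 + 396)² = (13246/41 + 396)² = (29482/41)² = 869188324/1681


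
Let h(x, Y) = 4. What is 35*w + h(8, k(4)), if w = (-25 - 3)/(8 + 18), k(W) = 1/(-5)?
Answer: -438/13 ≈ -33.692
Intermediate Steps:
k(W) = -⅕
w = -14/13 (w = -28/26 = -28*1/26 = -14/13 ≈ -1.0769)
35*w + h(8, k(4)) = 35*(-14/13) + 4 = -490/13 + 4 = -438/13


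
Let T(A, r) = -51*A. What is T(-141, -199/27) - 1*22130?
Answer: -14939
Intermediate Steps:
T(-141, -199/27) - 1*22130 = -51*(-141) - 1*22130 = 7191 - 22130 = -14939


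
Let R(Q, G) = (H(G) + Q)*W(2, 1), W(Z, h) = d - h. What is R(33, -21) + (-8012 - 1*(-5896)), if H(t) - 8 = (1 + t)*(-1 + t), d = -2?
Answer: -3559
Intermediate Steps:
H(t) = 8 + (1 + t)*(-1 + t)
W(Z, h) = -2 - h
R(Q, G) = -21 - 3*Q - 3*G² (R(Q, G) = ((7 + G²) + Q)*(-2 - 1*1) = (7 + Q + G²)*(-2 - 1) = (7 + Q + G²)*(-3) = -21 - 3*Q - 3*G²)
R(33, -21) + (-8012 - 1*(-5896)) = (-21 - 3*33 - 3*(-21)²) + (-8012 - 1*(-5896)) = (-21 - 99 - 3*441) + (-8012 + 5896) = (-21 - 99 - 1323) - 2116 = -1443 - 2116 = -3559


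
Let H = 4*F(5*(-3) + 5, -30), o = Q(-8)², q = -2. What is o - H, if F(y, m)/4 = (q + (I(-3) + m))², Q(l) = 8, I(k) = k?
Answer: -19536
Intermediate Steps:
o = 64 (o = 8² = 64)
F(y, m) = 4*(-5 + m)² (F(y, m) = 4*(-2 + (-3 + m))² = 4*(-5 + m)²)
H = 19600 (H = 4*(4*(-5 - 30)²) = 4*(4*(-35)²) = 4*(4*1225) = 4*4900 = 19600)
o - H = 64 - 1*19600 = 64 - 19600 = -19536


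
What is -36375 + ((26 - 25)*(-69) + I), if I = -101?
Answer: -36545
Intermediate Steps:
-36375 + ((26 - 25)*(-69) + I) = -36375 + ((26 - 25)*(-69) - 101) = -36375 + (1*(-69) - 101) = -36375 + (-69 - 101) = -36375 - 170 = -36545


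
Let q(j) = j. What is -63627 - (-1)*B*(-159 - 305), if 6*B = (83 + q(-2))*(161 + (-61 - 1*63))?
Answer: -295395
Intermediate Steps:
B = 999/2 (B = ((83 - 2)*(161 + (-61 - 1*63)))/6 = (81*(161 + (-61 - 63)))/6 = (81*(161 - 124))/6 = (81*37)/6 = (1/6)*2997 = 999/2 ≈ 499.50)
-63627 - (-1)*B*(-159 - 305) = -63627 - (-1)*999*(-159 - 305)/2 = -63627 - (-1)*(999/2)*(-464) = -63627 - (-1)*(-231768) = -63627 - 1*231768 = -63627 - 231768 = -295395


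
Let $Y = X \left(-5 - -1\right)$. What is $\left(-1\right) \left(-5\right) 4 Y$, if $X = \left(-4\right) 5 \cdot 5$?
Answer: $8000$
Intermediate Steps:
$X = -100$ ($X = \left(-20\right) 5 = -100$)
$Y = 400$ ($Y = - 100 \left(-5 - -1\right) = - 100 \left(-5 + 1\right) = \left(-100\right) \left(-4\right) = 400$)
$\left(-1\right) \left(-5\right) 4 Y = \left(-1\right) \left(-5\right) 4 \cdot 400 = 5 \cdot 4 \cdot 400 = 20 \cdot 400 = 8000$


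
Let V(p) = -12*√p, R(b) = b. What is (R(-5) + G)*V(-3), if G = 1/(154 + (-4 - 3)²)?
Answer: 12168*I*√3/203 ≈ 103.82*I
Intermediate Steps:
G = 1/203 (G = 1/(154 + (-7)²) = 1/(154 + 49) = 1/203 ≈ 0.0049261)
(R(-5) + G)*V(-3) = (-5 + 1/203)*(-12*I*√3) = -(-12168)*I*√3/203 = 12168*I*√3/203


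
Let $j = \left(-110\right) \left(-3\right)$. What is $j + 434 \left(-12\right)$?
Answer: $-4878$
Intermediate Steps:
$j = 330$
$j + 434 \left(-12\right) = 330 + 434 \left(-12\right) = 330 - 5208 = -4878$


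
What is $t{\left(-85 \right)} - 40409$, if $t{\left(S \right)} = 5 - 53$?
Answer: $-40457$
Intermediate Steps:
$t{\left(S \right)} = -48$ ($t{\left(S \right)} = 5 - 53 = -48$)
$t{\left(-85 \right)} - 40409 = -48 - 40409 = -40457$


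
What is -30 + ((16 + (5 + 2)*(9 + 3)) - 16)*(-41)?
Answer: -3474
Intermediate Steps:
-30 + ((16 + (5 + 2)*(9 + 3)) - 16)*(-41) = -30 + ((16 + 7*12) - 16)*(-41) = -30 + ((16 + 84) - 16)*(-41) = -30 + (100 - 16)*(-41) = -30 + 84*(-41) = -30 - 3444 = -3474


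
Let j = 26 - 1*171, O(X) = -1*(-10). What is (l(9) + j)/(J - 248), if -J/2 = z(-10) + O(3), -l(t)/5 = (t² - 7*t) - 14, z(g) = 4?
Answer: 55/92 ≈ 0.59783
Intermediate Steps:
O(X) = 10
l(t) = 70 - 5*t² + 35*t (l(t) = -5*((t² - 7*t) - 14) = -5*(-14 + t² - 7*t) = 70 - 5*t² + 35*t)
j = -145 (j = 26 - 171 = -145)
J = -28 (J = -2*(4 + 10) = -2*14 = -28)
(l(9) + j)/(J - 248) = ((70 - 5*9² + 35*9) - 145)/(-28 - 248) = ((70 - 5*81 + 315) - 145)/(-276) = ((70 - 405 + 315) - 145)*(-1/276) = (-20 - 145)*(-1/276) = -165*(-1/276) = 55/92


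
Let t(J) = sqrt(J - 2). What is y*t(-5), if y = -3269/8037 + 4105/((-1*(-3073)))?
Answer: 22946248*I*sqrt(7)/24697701 ≈ 2.4581*I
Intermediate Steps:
t(J) = sqrt(-2 + J)
y = 22946248/24697701 (y = -3269*1/8037 + 4105/3073 = -3269/8037 + 4105*(1/3073) = -3269/8037 + 4105/3073 = 22946248/24697701 ≈ 0.92908)
y*t(-5) = 22946248*sqrt(-2 - 5)/24697701 = 22946248*sqrt(-7)/24697701 = 22946248*(I*sqrt(7))/24697701 = 22946248*I*sqrt(7)/24697701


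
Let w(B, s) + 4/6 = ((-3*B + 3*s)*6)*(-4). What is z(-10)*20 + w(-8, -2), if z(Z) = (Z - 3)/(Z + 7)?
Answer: -346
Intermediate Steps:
z(Z) = (-3 + Z)/(7 + Z)
w(B, s) = -⅔ - 72*s + 72*B (w(B, s) = -⅔ + ((-3*B + 3*s)*6)*(-4) = -⅔ + (-18*B + 18*s)*(-4) = -⅔ + (-72*s + 72*B) = -⅔ - 72*s + 72*B)
z(-10)*20 + w(-8, -2) = ((-3 - 10)/(7 - 10))*20 + (-⅔ - 72*(-2) + 72*(-8)) = (-13/(-3))*20 + (-⅔ + 144 - 576) = -⅓*(-13)*20 - 1298/3 = (13/3)*20 - 1298/3 = 260/3 - 1298/3 = -346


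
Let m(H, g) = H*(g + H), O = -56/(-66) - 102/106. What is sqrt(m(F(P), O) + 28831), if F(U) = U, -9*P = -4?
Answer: sqrt(793750566499)/5247 ≈ 169.80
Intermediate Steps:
P = 4/9 (P = -1/9*(-4) = 4/9 ≈ 0.44444)
O = -199/1749 (O = -56*(-1/66) - 102*1/106 = 28/33 - 51/53 = -199/1749 ≈ -0.11378)
m(H, g) = H*(H + g)
sqrt(m(F(P), O) + 28831) = sqrt(4*(4/9 - 199/1749)/9 + 28831) = sqrt((4/9)*(1735/5247) + 28831) = sqrt(6940/47223 + 28831) = sqrt(1361493253/47223) = sqrt(793750566499)/5247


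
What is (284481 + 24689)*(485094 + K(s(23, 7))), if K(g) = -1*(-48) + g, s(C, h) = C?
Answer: 149998463050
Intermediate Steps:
K(g) = 48 + g
(284481 + 24689)*(485094 + K(s(23, 7))) = (284481 + 24689)*(485094 + (48 + 23)) = 309170*(485094 + 71) = 309170*485165 = 149998463050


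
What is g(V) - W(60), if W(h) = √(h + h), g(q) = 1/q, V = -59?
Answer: -1/59 - 2*√30 ≈ -10.971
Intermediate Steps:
W(h) = √2*√h (W(h) = √(2*h) = √2*√h)
g(V) - W(60) = 1/(-59) - √2*√60 = -1/59 - √2*2*√15 = -1/59 - 2*√30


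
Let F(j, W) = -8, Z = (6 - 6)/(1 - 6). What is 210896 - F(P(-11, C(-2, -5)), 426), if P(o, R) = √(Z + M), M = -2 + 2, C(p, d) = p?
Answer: 210904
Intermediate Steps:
M = 0
Z = 0 (Z = 0/(-5) = 0*(-⅕) = 0)
P(o, R) = 0 (P(o, R) = √(0 + 0) = √0 = 0)
210896 - F(P(-11, C(-2, -5)), 426) = 210896 - 1*(-8) = 210896 + 8 = 210904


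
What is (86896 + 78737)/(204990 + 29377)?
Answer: 165633/234367 ≈ 0.70673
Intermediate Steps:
(86896 + 78737)/(204990 + 29377) = 165633/234367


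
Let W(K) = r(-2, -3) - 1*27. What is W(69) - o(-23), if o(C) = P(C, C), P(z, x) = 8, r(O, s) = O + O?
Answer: -39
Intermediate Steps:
r(O, s) = 2*O
o(C) = 8
W(K) = -31 (W(K) = 2*(-2) - 1*27 = -4 - 27 = -31)
W(69) - o(-23) = -31 - 1*8 = -31 - 8 = -39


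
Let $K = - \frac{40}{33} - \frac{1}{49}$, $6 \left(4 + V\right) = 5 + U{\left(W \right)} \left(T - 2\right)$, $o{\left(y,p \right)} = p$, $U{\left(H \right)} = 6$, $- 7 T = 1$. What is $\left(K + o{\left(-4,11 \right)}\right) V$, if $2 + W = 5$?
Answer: $- \frac{1761031}{33957} \approx -51.861$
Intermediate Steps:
$T = - \frac{1}{7}$ ($T = \left(- \frac{1}{7}\right) 1 = - \frac{1}{7} \approx -0.14286$)
$W = 3$ ($W = -2 + 5 = 3$)
$V = - \frac{223}{42}$ ($V = -4 + \frac{5 + 6 \left(- \frac{1}{7} - 2\right)}{6} = -4 + \frac{5 + 6 \left(- \frac{15}{7}\right)}{6} = -4 + \frac{5 - \frac{90}{7}}{6} = -4 + \frac{1}{6} \left(- \frac{55}{7}\right) = -4 - \frac{55}{42} = - \frac{223}{42} \approx -5.3095$)
$K = - \frac{1993}{1617}$ ($K = \left(-40\right) \frac{1}{33} - \frac{1}{49} = - \frac{40}{33} - \frac{1}{49} = - \frac{1993}{1617} \approx -1.2325$)
$\left(K + o{\left(-4,11 \right)}\right) V = \left(- \frac{1993}{1617} + 11\right) \left(- \frac{223}{42}\right) = \frac{15794}{1617} \left(- \frac{223}{42}\right) = - \frac{1761031}{33957}$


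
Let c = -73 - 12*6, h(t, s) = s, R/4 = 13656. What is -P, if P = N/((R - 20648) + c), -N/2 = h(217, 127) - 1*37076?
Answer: -73898/33831 ≈ -2.1843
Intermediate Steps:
R = 54624 (R = 4*13656 = 54624)
c = -145 (c = -73 - 72 = -145)
N = 73898 (N = -2*(127 - 1*37076) = -2*(127 - 37076) = -2*(-36949) = 73898)
P = 73898/33831 (P = 73898/((54624 - 20648) - 145) = 73898/(33976 - 145) = 73898/33831 ≈ 2.1843)
-P = -1*73898/33831 = -73898/33831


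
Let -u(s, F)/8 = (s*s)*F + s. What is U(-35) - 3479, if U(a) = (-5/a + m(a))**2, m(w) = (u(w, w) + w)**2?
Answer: 680162930240709508180505/49 ≈ 1.3881e+22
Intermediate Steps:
u(s, F) = -8*s - 8*F*s**2 (u(s, F) = -8*((s*s)*F + s) = -8*(s**2*F + s) = -8*(F*s**2 + s) = -8*(s + F*s**2) = -8*s - 8*F*s**2)
m(w) = (w - 8*w*(1 + w**2))**2 (m(w) = (-8*w*(1 + w*w) + w)**2 = (-8*w*(1 + w**2) + w)**2 = (w - 8*w*(1 + w**2))**2)
U(a) = (-5/a + a**2*(7 + 8*a**2)**2)**2
U(-35) - 3479 = (-5 + (-35)**3*(7 + 8*(-35)**2)**2)**2/(-35)**2 - 3479 = (-5 - 42875*(7 + 8*1225)**2)**2/1225 - 3479 = (-5 - 42875*(7 + 9800)**2)**2/1225 - 3479 = (-5 - 42875*9807**2)**2/1225 - 3479 = (-5 - 42875*96177249)**2/1225 - 3479 = (-5 - 4123599550875)**2/1225 - 3479 = (1/1225)*(-4123599550880)**2 - 3479 = (1/1225)*17004073256017737708774400 - 3479 = 680162930240709508350976/49 - 3479 = 680162930240709508180505/49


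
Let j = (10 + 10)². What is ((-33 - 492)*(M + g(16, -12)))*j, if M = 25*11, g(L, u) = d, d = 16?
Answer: -61110000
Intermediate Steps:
g(L, u) = 16
M = 275
j = 400 (j = 20² = 400)
((-33 - 492)*(M + g(16, -12)))*j = ((-33 - 492)*(275 + 16))*400 = -525*291*400 = -152775*400 = -61110000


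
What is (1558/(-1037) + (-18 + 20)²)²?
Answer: 6708100/1075369 ≈ 6.2380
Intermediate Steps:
(1558/(-1037) + (-18 + 20)²)² = (1558*(-1/1037) + 2²)² = (-1558/1037 + 4)² = (2590/1037)² = 6708100/1075369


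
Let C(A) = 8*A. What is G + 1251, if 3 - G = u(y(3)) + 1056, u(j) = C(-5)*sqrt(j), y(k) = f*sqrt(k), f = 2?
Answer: 198 + 40*sqrt(2)*3**(1/4) ≈ 272.45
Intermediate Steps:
y(k) = 2*sqrt(k)
u(j) = -40*sqrt(j) (u(j) = (8*(-5))*sqrt(j) = -40*sqrt(j))
G = -1053 + 40*sqrt(2)*3**(1/4) (G = 3 - (-40*sqrt(2)*3**(1/4) + 1056) = 3 - (1056 - 40*sqrt(2)*3**(1/4)) = 3 + (-1056 + 40*sqrt(2)*3**(1/4)) = -1053 + 40*sqrt(2)*3**(1/4) ≈ -978.55)
G + 1251 = (-1053 + 40*sqrt(2)*3**(1/4)) + 1251 = 198 + 40*sqrt(2)*3**(1/4)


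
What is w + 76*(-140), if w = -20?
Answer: -10660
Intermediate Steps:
w + 76*(-140) = -20 + 76*(-140) = -20 - 10640 = -10660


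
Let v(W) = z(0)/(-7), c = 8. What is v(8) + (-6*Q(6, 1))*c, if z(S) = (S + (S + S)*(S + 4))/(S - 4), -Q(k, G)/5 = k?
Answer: 1440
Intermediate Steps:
Q(k, G) = -5*k
z(S) = (S + 2*S*(4 + S))/(-4 + S) (z(S) = (S + (2*S)*(4 + S))/(-4 + S) = (S + 2*S*(4 + S))/(-4 + S))
v(W) = 0 (v(W) = (0*(9 + 2*0)/(-4 + 0))/(-7) = (0*(9 + 0)/(-4))*(-⅐) = (0*(-¼)*9)*(-⅐) = 0*(-⅐) = 0)
v(8) + (-6*Q(6, 1))*c = 0 - (-30)*6*8 = 0 - 6*(-30)*8 = 0 + 180*8 = 0 + 1440 = 1440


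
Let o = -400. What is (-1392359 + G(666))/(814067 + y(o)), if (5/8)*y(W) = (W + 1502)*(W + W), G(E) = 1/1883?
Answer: 291312444/124799591 ≈ 2.3342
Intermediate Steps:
G(E) = 1/1883
y(W) = 16*W*(1502 + W)/5 (y(W) = 8*((W + 1502)*(W + W))/5 = 8*((1502 + W)*(2*W))/5 = 8*(2*W*(1502 + W))/5 = 16*W*(1502 + W)/5)
(-1392359 + G(666))/(814067 + y(o)) = (-1392359 + 1/1883)/(814067 + (16/5)*(-400)*(1502 - 400)) = -2621811996/(1883*(814067 + (16/5)*(-400)*1102)) = -2621811996/(1883*(814067 - 1410560)) = -2621811996/1883/(-596493) = -2621811996/1883*(-1/596493) = 291312444/124799591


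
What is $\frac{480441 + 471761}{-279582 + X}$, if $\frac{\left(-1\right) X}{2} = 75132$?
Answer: $- \frac{476101}{214923} \approx -2.2152$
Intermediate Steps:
$X = -150264$ ($X = \left(-2\right) 75132 = -150264$)
$\frac{480441 + 471761}{-279582 + X} = \frac{480441 + 471761}{-279582 - 150264} = \frac{952202}{-429846} = 952202 \left(- \frac{1}{429846}\right) = - \frac{476101}{214923}$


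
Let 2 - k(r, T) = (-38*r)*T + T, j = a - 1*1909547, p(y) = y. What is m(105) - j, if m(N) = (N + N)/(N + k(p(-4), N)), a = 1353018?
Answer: 4440544786/7979 ≈ 5.5653e+5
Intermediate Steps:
j = -556529 (j = 1353018 - 1*1909547 = 1353018 - 1909547 = -556529)
k(r, T) = 2 - T + 38*T*r (k(r, T) = 2 - ((-38*r)*T + T) = 2 - (-38*T*r + T) = 2 - (T - 38*T*r) = 2 + (-T + 38*T*r) = 2 - T + 38*T*r)
m(N) = 2*N/(2 - 152*N) (m(N) = (N + N)/(N + (2 - N + 38*N*(-4))) = (2*N)/(N + (2 - N - 152*N)) = (2*N)/(N + (2 - 153*N)) = (2*N)/(2 - 152*N) = 2*N/(2 - 152*N))
m(105) - j = 105/(1 - 76*105) - 1*(-556529) = 105/(1 - 7980) + 556529 = 105/(-7979) + 556529 = 105*(-1/7979) + 556529 = -105/7979 + 556529 = 4440544786/7979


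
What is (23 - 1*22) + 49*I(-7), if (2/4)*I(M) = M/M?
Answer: 99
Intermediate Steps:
I(M) = 2 (I(M) = 2*(M/M) = 2*1 = 2)
(23 - 1*22) + 49*I(-7) = (23 - 1*22) + 49*2 = (23 - 22) + 98 = 1 + 98 = 99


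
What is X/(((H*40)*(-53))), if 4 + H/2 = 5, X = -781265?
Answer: 156253/848 ≈ 184.26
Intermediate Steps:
H = 2 (H = -8 + 2*5 = -8 + 10 = 2)
X/(((H*40)*(-53))) = -781265/((2*40)*(-53)) = -781265/(80*(-53)) = -781265/(-4240) = -781265*(-1/4240) = 156253/848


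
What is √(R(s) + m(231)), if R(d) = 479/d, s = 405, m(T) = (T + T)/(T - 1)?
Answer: 4*√213670/1035 ≈ 1.7865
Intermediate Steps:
m(T) = 2*T/(-1 + T) (m(T) = (2*T)/(-1 + T) = 2*T/(-1 + T))
√(R(s) + m(231)) = √(479/405 + 2*231/(-1 + 231)) = √(479*(1/405) + 2*231/230) = √(479/405 + 2*231*(1/230)) = √(479/405 + 231/115) = √(29728/9315) = 4*√213670/1035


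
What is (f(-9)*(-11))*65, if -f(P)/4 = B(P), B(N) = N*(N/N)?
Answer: -25740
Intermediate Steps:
B(N) = N (B(N) = N*1 = N)
f(P) = -4*P
(f(-9)*(-11))*65 = (-4*(-9)*(-11))*65 = (36*(-11))*65 = -396*65 = -25740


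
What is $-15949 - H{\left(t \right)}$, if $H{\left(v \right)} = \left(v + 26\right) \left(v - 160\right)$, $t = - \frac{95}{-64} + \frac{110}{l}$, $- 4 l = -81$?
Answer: $- \frac{293194578529}{26873856} \approx -10910.0$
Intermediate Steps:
$l = \frac{81}{4}$ ($l = \left(- \frac{1}{4}\right) \left(-81\right) = \frac{81}{4} \approx 20.25$)
$t = \frac{35855}{5184}$ ($t = - \frac{95}{-64} + \frac{110}{\frac{81}{4}} = \left(-95\right) \left(- \frac{1}{64}\right) + 110 \cdot \frac{4}{81} = \frac{95}{64} + \frac{440}{81} = \frac{35855}{5184} \approx 6.9165$)
$H{\left(v \right)} = \left(-160 + v\right) \left(26 + v\right)$ ($H{\left(v \right)} = \left(26 + v\right) \left(-160 + v\right) = \left(-160 + v\right) \left(26 + v\right)$)
$-15949 - H{\left(t \right)} = -15949 - \left(-4160 + \left(\frac{35855}{5184}\right)^{2} - \frac{2402285}{2592}\right) = -15949 - \left(-4160 + \frac{1285581025}{26873856} - \frac{2402285}{2592}\right) = -15949 - - \frac{135416550815}{26873856} = -15949 + \frac{135416550815}{26873856} = - \frac{293194578529}{26873856}$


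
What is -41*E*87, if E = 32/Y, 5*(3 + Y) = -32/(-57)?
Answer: 32531040/823 ≈ 39527.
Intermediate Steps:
Y = -823/285 (Y = -3 + (-32/(-57))/5 = -3 + (-32*(-1/57))/5 = -3 + (⅕)*(32/57) = -3 + 32/285 = -823/285 ≈ -2.8877)
E = -9120/823 (E = 32/(-823/285) = 32*(-285/823) = -9120/823 ≈ -11.081)
-41*E*87 = -41*(-9120/823)*87 = (373920/823)*87 = 32531040/823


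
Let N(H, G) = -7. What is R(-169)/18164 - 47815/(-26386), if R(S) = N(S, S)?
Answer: 434163479/239637652 ≈ 1.8118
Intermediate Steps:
R(S) = -7
R(-169)/18164 - 47815/(-26386) = -7/18164 - 47815/(-26386) = -7*1/18164 - 47815*(-1/26386) = -7/18164 + 47815/26386 = 434163479/239637652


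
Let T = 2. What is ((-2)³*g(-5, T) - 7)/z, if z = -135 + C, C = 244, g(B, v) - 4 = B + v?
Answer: -15/109 ≈ -0.13761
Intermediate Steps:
g(B, v) = 4 + B + v (g(B, v) = 4 + (B + v) = 4 + B + v)
z = 109 (z = -135 + 244 = 109)
((-2)³*g(-5, T) - 7)/z = ((-2)³*(4 - 5 + 2) - 7)/109 = (-8*1 - 7)*(1/109) = (-8 - 7)*(1/109) = -15*1/109 = -15/109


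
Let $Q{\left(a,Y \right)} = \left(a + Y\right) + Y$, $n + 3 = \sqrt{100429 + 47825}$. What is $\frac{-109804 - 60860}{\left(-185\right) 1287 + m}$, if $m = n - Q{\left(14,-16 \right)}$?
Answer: $\frac{6771947520}{9446989691} + \frac{28444 \sqrt{148254}}{9446989691} \approx 0.718$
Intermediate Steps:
$n = -3 + \sqrt{148254}$ ($n = -3 + \sqrt{100429 + 47825} = -3 + \sqrt{148254} \approx 382.04$)
$Q{\left(a,Y \right)} = a + 2 Y$ ($Q{\left(a,Y \right)} = \left(Y + a\right) + Y = a + 2 Y$)
$m = 15 + \sqrt{148254}$ ($m = \left(-3 + \sqrt{148254}\right) - \left(14 + 2 \left(-16\right)\right) = \left(-3 + \sqrt{148254}\right) - \left(14 - 32\right) = \left(-3 + \sqrt{148254}\right) - -18 = \left(-3 + \sqrt{148254}\right) + 18 = 15 + \sqrt{148254} \approx 400.04$)
$\frac{-109804 - 60860}{\left(-185\right) 1287 + m} = \frac{-109804 - 60860}{\left(-185\right) 1287 + \left(15 + \sqrt{148254}\right)} = \frac{-109804 - 60860}{-238095 + \left(15 + \sqrt{148254}\right)} = - \frac{170664}{-238080 + \sqrt{148254}}$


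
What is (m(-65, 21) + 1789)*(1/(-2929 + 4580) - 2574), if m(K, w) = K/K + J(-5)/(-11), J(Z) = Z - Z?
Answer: -7606914670/1651 ≈ -4.6075e+6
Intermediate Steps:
J(Z) = 0
m(K, w) = 1 (m(K, w) = K/K + 0/(-11) = 1 + 0*(-1/11) = 1 + 0 = 1)
(m(-65, 21) + 1789)*(1/(-2929 + 4580) - 2574) = (1 + 1789)*(1/(-2929 + 4580) - 2574) = 1790*(1/1651 - 2574) = 1790*(-4249673/1651) = -7606914670/1651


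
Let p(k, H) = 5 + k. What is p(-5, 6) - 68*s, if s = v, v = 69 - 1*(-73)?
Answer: -9656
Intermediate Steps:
v = 142 (v = 69 + 73 = 142)
s = 142
p(-5, 6) - 68*s = (5 - 5) - 68*142 = 0 - 9656 = -9656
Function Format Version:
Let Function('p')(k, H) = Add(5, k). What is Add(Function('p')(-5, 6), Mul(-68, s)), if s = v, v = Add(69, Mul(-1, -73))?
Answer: -9656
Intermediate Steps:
v = 142 (v = Add(69, 73) = 142)
s = 142
Add(Function('p')(-5, 6), Mul(-68, s)) = Add(Add(5, -5), Mul(-68, 142)) = Add(0, -9656) = -9656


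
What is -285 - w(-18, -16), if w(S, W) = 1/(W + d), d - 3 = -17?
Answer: -8549/30 ≈ -284.97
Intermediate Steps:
d = -14 (d = 3 - 17 = -14)
w(S, W) = 1/(-14 + W) (w(S, W) = 1/(W - 14) = 1/(-14 + W))
-285 - w(-18, -16) = -285 - 1/(-14 - 16) = -285 - 1/(-30) = -285 - 1*(-1/30) = -285 + 1/30 = -8549/30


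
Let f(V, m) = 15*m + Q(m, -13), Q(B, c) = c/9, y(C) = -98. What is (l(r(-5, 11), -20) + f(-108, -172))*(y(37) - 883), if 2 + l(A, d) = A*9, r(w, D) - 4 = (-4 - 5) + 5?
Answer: 2534359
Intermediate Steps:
r(w, D) = 0 (r(w, D) = 4 + ((-4 - 5) + 5) = 4 + (-9 + 5) = 4 - 4 = 0)
Q(B, c) = c/9 (Q(B, c) = c*(1/9) = c/9)
l(A, d) = -2 + 9*A (l(A, d) = -2 + A*9 = -2 + 9*A)
f(V, m) = -13/9 + 15*m (f(V, m) = 15*m + (1/9)*(-13) = 15*m - 13/9 = -13/9 + 15*m)
(l(r(-5, 11), -20) + f(-108, -172))*(y(37) - 883) = ((-2 + 9*0) + (-13/9 + 15*(-172)))*(-98 - 883) = ((-2 + 0) + (-13/9 - 2580))*(-981) = (-2 - 23233/9)*(-981) = -23251/9*(-981) = 2534359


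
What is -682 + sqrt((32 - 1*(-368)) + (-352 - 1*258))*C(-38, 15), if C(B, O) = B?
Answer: -682 - 38*I*sqrt(210) ≈ -682.0 - 550.67*I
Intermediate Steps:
-682 + sqrt((32 - 1*(-368)) + (-352 - 1*258))*C(-38, 15) = -682 + sqrt((32 - 1*(-368)) + (-352 - 1*258))*(-38) = -682 + sqrt((32 + 368) + (-352 - 258))*(-38) = -682 + sqrt(400 - 610)*(-38) = -682 + sqrt(-210)*(-38) = -682 + (I*sqrt(210))*(-38) = -682 - 38*I*sqrt(210)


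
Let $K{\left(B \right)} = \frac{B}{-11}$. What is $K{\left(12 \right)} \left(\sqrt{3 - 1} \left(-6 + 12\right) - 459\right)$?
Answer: $\frac{5508}{11} - \frac{72 \sqrt{2}}{11} \approx 491.47$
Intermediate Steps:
$K{\left(B \right)} = - \frac{B}{11}$ ($K{\left(B \right)} = B \left(- \frac{1}{11}\right) = - \frac{B}{11}$)
$K{\left(12 \right)} \left(\sqrt{3 - 1} \left(-6 + 12\right) - 459\right) = \left(- \frac{1}{11}\right) 12 \left(\sqrt{3 - 1} \left(-6 + 12\right) - 459\right) = - \frac{12 \left(\sqrt{2} \cdot 6 - 459\right)}{11} = - \frac{12 \left(6 \sqrt{2} - 459\right)}{11} = - \frac{12 \left(-459 + 6 \sqrt{2}\right)}{11} = \frac{5508}{11} - \frac{72 \sqrt{2}}{11}$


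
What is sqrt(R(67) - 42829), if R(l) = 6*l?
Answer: I*sqrt(42427) ≈ 205.98*I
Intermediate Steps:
sqrt(R(67) - 42829) = sqrt(6*67 - 42829) = sqrt(402 - 42829) = sqrt(-42427) = I*sqrt(42427)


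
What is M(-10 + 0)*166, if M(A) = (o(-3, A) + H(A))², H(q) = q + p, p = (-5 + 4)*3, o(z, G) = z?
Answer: 42496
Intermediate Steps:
p = -3 (p = -1*3 = -3)
H(q) = -3 + q (H(q) = q - 3 = -3 + q)
M(A) = (-6 + A)² (M(A) = (-3 + (-3 + A))² = (-6 + A)²)
M(-10 + 0)*166 = (-6 + (-10 + 0))²*166 = (-6 - 10)²*166 = (-16)²*166 = 256*166 = 42496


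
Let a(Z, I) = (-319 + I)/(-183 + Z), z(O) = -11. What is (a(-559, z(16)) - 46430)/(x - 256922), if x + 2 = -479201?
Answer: 3445073/54620475 ≈ 0.063073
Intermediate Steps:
a(Z, I) = (-319 + I)/(-183 + Z)
x = -479203 (x = -2 - 479201 = -479203)
(a(-559, z(16)) - 46430)/(x - 256922) = ((-319 - 11)/(-183 - 559) - 46430)/(-479203 - 256922) = (-330/(-742) - 46430)/(-736125) = (-1/742*(-330) - 46430)*(-1/736125) = (165/371 - 46430)*(-1/736125) = -17225365/371*(-1/736125) = 3445073/54620475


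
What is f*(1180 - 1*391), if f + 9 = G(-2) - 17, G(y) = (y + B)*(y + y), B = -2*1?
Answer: -7890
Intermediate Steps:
B = -2
G(y) = 2*y*(-2 + y) (G(y) = (y - 2)*(y + y) = (-2 + y)*(2*y) = 2*y*(-2 + y))
f = -10 (f = -9 + (2*(-2)*(-2 - 2) - 17) = -9 + (2*(-2)*(-4) - 17) = -9 + (16 - 17) = -9 - 1 = -10)
f*(1180 - 1*391) = -10*(1180 - 1*391) = -10*(1180 - 391) = -10*789 = -7890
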